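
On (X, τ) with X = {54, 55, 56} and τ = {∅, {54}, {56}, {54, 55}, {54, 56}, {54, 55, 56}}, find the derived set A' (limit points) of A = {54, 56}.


A' = {55}

For each x ∈ X, list the open sets U ∈ τ with x ∈ U, then check whether U ∩ (A ∖ {x}) ≠ ∅ for every such U.
  x = 54: open {54} ∋ x has {54} ∩ (A ∖ {54}) = ∅, so x is NOT a limit point.
  x = 55: opens ∋ x are {54, 55}, {54, 55, 56}; each meets A ∖ {55}, so x IS a limit point.
  x = 56: open {56} ∋ x has {56} ∩ (A ∖ {56}) = ∅, so x is NOT a limit point.
Collecting: A' = {55}.


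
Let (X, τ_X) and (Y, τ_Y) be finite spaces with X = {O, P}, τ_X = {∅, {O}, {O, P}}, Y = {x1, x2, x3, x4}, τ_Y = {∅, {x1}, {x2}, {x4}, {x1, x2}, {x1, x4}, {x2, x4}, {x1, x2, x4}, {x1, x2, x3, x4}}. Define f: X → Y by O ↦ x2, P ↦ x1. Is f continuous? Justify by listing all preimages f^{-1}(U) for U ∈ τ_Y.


f is NOT continuous.

Compute f^{-1}(U) for each U ∈ τ_Y:
  U = ∅: f^{-1}(U) = ∅ ∈ τ_X ✓.
  U = {x1}: f^{-1}(U) = {P} ∉ τ_X ✗.
  U = {x2}: f^{-1}(U) = {O} ∈ τ_X ✓.
  U = {x4}: f^{-1}(U) = ∅ ∈ τ_X ✓.
  U = {x1, x2}: f^{-1}(U) = {O, P} ∈ τ_X ✓.
  U = {x1, x4}: f^{-1}(U) = {P} ∉ τ_X ✗.
  U = {x2, x4}: f^{-1}(U) = {O} ∈ τ_X ✓.
  U = {x1, x2, x4}: f^{-1}(U) = {O, P} ∈ τ_X ✓.
  U = {x1, x2, x3, x4}: f^{-1}(U) = {O, P} ∈ τ_X ✓.
Found U = {x1} with f^{-1}(U) = {P} not in τ_X. Therefore f is NOT continuous.


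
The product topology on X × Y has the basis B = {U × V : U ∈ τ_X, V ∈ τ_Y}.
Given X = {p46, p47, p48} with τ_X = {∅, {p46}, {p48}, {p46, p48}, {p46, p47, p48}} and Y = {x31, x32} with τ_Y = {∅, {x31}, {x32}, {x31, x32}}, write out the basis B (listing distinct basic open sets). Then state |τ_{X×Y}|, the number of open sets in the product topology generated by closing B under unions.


Basis B = {∅ × ∅, {p46} × {x31}, {p46} × {x32}, {p48} × {x31}, {p48} × {x32}, {p46} × {x31, x32}, {p46, p48} × {x31}, {p46, p48} × {x32}, {p48} × {x31, x32}, {p46, p47, p48} × {x31}, {p46, p47, p48} × {x32}, {p46, p48} × {x31, x32}, {p46, p47, p48} × {x31, x32}}; |τ_{X×Y}| = 25.

Enumerate products U × V with U ∈ τ_X, V ∈ τ_Y (deduplicated):
  ∅ × ∅ = {} (∅)
  {p46} × {x31} = {(p46,x31)}
  {p46} × {x32} = {(p46,x32)}
  {p48} × {x31} = {(p48,x31)}
  {p48} × {x32} = {(p48,x32)}
  {p46} × {x31, x32} = {(p46,x31), (p46,x32)}
  {p46, p48} × {x31} = {(p46,x31), (p48,x31)}
  {p46, p48} × {x32} = {(p46,x32), (p48,x32)}
  {p48} × {x31, x32} = {(p48,x31), (p48,x32)}
  {p46, p47, p48} × {x31} = {(p46,x31), (p47,x31), (p48,x31)}
  {p46, p47, p48} × {x32} = {(p46,x32), (p47,x32), (p48,x32)}
  {p46, p48} × {x31, x32} = {(p46,x31), (p46,x32), (p48,x31), (p48,x32)}
  {p46, p47, p48} × {x31, x32} = {(p46,x31), (p46,x32), (p47,x31), (p47,x32), (p48,x31), (p48,x32)}
These 13 distinct sets form the basis B.
Close under arbitrary unions to get τ_{X×Y}; counting gives |τ_{X×Y}| = 25.


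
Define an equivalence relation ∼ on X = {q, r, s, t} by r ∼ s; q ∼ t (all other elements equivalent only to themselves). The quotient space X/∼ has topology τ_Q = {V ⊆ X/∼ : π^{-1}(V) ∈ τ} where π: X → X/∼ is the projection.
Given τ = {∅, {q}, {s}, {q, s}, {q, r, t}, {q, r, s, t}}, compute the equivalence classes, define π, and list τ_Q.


X/∼ = {[q=t], [r=s]}; |τ_Q| = 2.

Equivalence classes: [q=t], [r=s].
Quotient map π: X → X/∼ sends q ↦ [q=t], r ↦ [r=s], s ↦ [r=s], t ↦ [q=t].
For each subset V ⊆ X/∼, compute π^{-1}(V) ⊆ X and check whether π^{-1}(V) ∈ τ. V is open in τ_Q iff π^{-1}(V) ∈ τ.
  V = {}: π^{-1}(V) = ∅ ∈ τ ✓.
  V = {[q=t]}: π^{-1}(V) = {q, t} ∉ τ ✗.
  V = {[r=s]}: π^{-1}(V) = {r, s} ∉ τ ✗.
  V = {[q=t], [r=s]}: π^{-1}(V) = {q, r, s, t} ∈ τ ✓.
Open sets in the quotient: τ_Q = {{}, {[q=t], [r=s]}} (2 elements).


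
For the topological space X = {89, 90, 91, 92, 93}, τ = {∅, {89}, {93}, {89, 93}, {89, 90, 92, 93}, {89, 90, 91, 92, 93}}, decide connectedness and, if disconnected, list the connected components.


(X, τ) is connected.

Find clopen sets (U ∈ τ with X ∖ U ∈ τ):
  U = ∅, X ∖ U = {89, 90, 91, 92, 93} — both open, so U is clopen.
  U = {89, 90, 91, 92, 93}, X ∖ U = ∅ — both open, so U is clopen.
Only trivial clopens (∅ and X) exist, so (X, τ) is connected.
Compute connected components by grouping points that agree on all clopens:
  component: {89, 90, 91, 92, 93}


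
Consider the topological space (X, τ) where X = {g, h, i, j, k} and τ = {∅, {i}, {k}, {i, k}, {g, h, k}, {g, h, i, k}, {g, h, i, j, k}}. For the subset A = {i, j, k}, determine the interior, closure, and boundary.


int(A) = {i, k}, cl(A) = {g, h, i, j, k}, ∂A = {g, h, j}.

Closed sets in (X, τ) are complements of opens:
  closed(X, τ) = {∅, {j}, {i, j}, {g, h, j}, {g, h, i, j}, {g, h, j, k}, {g, h, i, j, k}}.
int(A) = ⋃ {U ∈ τ : U ⊆ A}. Opens contained in A: ∅, {i}, {k}, {i, k}.
Taking the union of these: int(A) = {i, k}.
cl(A) = ⋂ {C closed : A ⊆ C}. Closed sets containing A: {g, h, i, j, k}.
Intersecting these: cl(A) = {g, h, i, j, k}.
∂A = cl(A) ∖ int(A) = {g, h, i, j, k} ∖ {i, k} = {g, h, j}.


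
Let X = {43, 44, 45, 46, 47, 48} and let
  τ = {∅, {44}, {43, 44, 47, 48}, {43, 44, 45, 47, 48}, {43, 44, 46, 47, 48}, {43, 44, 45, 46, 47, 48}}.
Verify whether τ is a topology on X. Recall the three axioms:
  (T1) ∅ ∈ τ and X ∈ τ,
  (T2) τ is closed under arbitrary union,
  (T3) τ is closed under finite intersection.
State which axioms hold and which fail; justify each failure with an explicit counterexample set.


τ IS a topology on X.

Axiom (T1): ∅ ∈ τ? Yes; X ∈ τ? Yes.
Axiom (T2/T3): check pairwise unions and intersections of members of τ.
All pairwise intersections and unions checked — each lies in τ. Therefore τ satisfies (T1), (T2), (T3): it IS a topology on X.


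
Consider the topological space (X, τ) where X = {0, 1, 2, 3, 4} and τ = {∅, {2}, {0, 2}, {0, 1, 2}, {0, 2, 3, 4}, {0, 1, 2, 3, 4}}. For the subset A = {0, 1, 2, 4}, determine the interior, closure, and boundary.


int(A) = {0, 1, 2}, cl(A) = {0, 1, 2, 3, 4}, ∂A = {3, 4}.

Closed sets in (X, τ) are complements of opens:
  closed(X, τ) = {∅, {1}, {3, 4}, {1, 3, 4}, {0, 1, 3, 4}, {0, 1, 2, 3, 4}}.
int(A) = ⋃ {U ∈ τ : U ⊆ A}. Opens contained in A: ∅, {2}, {0, 2}, {0, 1, 2}.
Taking the union of these: int(A) = {0, 1, 2}.
cl(A) = ⋂ {C closed : A ⊆ C}. Closed sets containing A: {0, 1, 2, 3, 4}.
Intersecting these: cl(A) = {0, 1, 2, 3, 4}.
∂A = cl(A) ∖ int(A) = {0, 1, 2, 3, 4} ∖ {0, 1, 2} = {3, 4}.


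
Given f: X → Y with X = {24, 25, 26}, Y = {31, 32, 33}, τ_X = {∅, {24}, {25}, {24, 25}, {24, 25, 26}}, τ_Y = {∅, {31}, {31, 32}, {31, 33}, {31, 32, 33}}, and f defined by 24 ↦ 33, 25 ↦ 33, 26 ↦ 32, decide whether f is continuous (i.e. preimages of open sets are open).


f is NOT continuous.

Compute f^{-1}(U) for each U ∈ τ_Y:
  U = ∅: f^{-1}(U) = ∅ ∈ τ_X ✓.
  U = {31}: f^{-1}(U) = ∅ ∈ τ_X ✓.
  U = {31, 32}: f^{-1}(U) = {26} ∉ τ_X ✗.
  U = {31, 33}: f^{-1}(U) = {24, 25} ∈ τ_X ✓.
  U = {31, 32, 33}: f^{-1}(U) = {24, 25, 26} ∈ τ_X ✓.
Found U = {31, 32} with f^{-1}(U) = {26} not in τ_X. Therefore f is NOT continuous.


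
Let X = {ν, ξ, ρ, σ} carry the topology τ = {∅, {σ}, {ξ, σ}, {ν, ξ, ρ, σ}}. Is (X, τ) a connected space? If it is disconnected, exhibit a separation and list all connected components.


(X, τ) is connected.

Find clopen sets (U ∈ τ with X ∖ U ∈ τ):
  U = ∅, X ∖ U = {ν, ξ, ρ, σ} — both open, so U is clopen.
  U = {ν, ξ, ρ, σ}, X ∖ U = ∅ — both open, so U is clopen.
Only trivial clopens (∅ and X) exist, so (X, τ) is connected.
Compute connected components by grouping points that agree on all clopens:
  component: {ν, ξ, ρ, σ}


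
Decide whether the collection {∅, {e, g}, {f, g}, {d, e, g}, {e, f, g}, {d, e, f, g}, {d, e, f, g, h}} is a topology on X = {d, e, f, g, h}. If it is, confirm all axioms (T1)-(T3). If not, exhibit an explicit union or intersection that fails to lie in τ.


τ is NOT a topology on X.

Axiom (T1): ∅ ∈ τ? Yes; X ∈ τ? Yes.
Axiom (T2/T3): check pairwise unions and intersections of members of τ.
Counterexample for (T3): {e, g} ∩ {f, g} = {g} ∉ τ. Therefore τ is NOT a topology.


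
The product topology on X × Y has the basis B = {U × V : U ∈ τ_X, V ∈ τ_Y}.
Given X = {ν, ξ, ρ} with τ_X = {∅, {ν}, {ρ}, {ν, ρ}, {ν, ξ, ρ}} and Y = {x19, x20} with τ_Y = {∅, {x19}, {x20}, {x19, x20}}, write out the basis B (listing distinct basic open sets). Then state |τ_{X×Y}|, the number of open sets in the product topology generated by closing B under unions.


Basis B = {∅ × ∅, {ν} × {x19}, {ν} × {x20}, {ρ} × {x19}, {ρ} × {x20}, {ν} × {x19, x20}, {ν, ρ} × {x19}, {ν, ρ} × {x20}, {ρ} × {x19, x20}, {ν, ξ, ρ} × {x19}, {ν, ξ, ρ} × {x20}, {ν, ρ} × {x19, x20}, {ν, ξ, ρ} × {x19, x20}}; |τ_{X×Y}| = 25.

Enumerate products U × V with U ∈ τ_X, V ∈ τ_Y (deduplicated):
  ∅ × ∅ = {} (∅)
  {ν} × {x19} = {(ν,x19)}
  {ν} × {x20} = {(ν,x20)}
  {ρ} × {x19} = {(ρ,x19)}
  {ρ} × {x20} = {(ρ,x20)}
  {ν} × {x19, x20} = {(ν,x19), (ν,x20)}
  {ν, ρ} × {x19} = {(ν,x19), (ρ,x19)}
  {ν, ρ} × {x20} = {(ν,x20), (ρ,x20)}
  {ρ} × {x19, x20} = {(ρ,x19), (ρ,x20)}
  {ν, ξ, ρ} × {x19} = {(ν,x19), (ξ,x19), (ρ,x19)}
  {ν, ξ, ρ} × {x20} = {(ν,x20), (ξ,x20), (ρ,x20)}
  {ν, ρ} × {x19, x20} = {(ν,x19), (ν,x20), (ρ,x19), (ρ,x20)}
  {ν, ξ, ρ} × {x19, x20} = {(ν,x19), (ν,x20), (ξ,x19), (ξ,x20), (ρ,x19), (ρ,x20)}
These 13 distinct sets form the basis B.
Close under arbitrary unions to get τ_{X×Y}; counting gives |τ_{X×Y}| = 25.


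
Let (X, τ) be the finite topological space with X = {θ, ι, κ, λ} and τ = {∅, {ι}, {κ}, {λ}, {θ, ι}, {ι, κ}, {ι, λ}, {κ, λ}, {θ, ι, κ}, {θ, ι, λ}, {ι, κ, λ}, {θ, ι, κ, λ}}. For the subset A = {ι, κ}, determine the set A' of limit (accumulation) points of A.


A' = {θ}

For each x ∈ X, list the open sets U ∈ τ with x ∈ U, then check whether U ∩ (A ∖ {x}) ≠ ∅ for every such U.
  x = θ: opens ∋ x are {θ, ι}, {θ, ι, κ}, {θ, ι, λ}, {θ, ι, κ, λ}; each meets A ∖ {θ}, so x IS a limit point.
  x = ι: open {ι} ∋ x has {ι} ∩ (A ∖ {ι}) = ∅, so x is NOT a limit point.
  x = κ: open {κ} ∋ x has {κ} ∩ (A ∖ {κ}) = ∅, so x is NOT a limit point.
  x = λ: open {λ} ∋ x has {λ} ∩ (A ∖ {λ}) = ∅, so x is NOT a limit point.
Collecting: A' = {θ}.


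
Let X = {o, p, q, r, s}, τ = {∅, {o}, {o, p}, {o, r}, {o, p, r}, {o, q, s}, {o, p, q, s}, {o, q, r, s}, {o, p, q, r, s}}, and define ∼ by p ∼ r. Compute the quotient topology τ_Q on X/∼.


X/∼ = {[o], [p=r], [q], [s]}; |τ_Q| = 5.

Equivalence classes: [o], [p=r], [q], [s].
Quotient map π: X → X/∼ sends o ↦ [o], p ↦ [p=r], q ↦ [q], r ↦ [p=r], s ↦ [s].
For each subset V ⊆ X/∼, compute π^{-1}(V) ⊆ X and check whether π^{-1}(V) ∈ τ. V is open in τ_Q iff π^{-1}(V) ∈ τ.
  V = {}: π^{-1}(V) = ∅ ∈ τ ✓.
  V = {[o]}: π^{-1}(V) = {o} ∈ τ ✓.
  V = {[p=r]}: π^{-1}(V) = {p, r} ∉ τ ✗.
  V = {[o], [p=r]}: π^{-1}(V) = {o, p, r} ∈ τ ✓.
  V = {[q]}: π^{-1}(V) = {q} ∉ τ ✗.
  V = {[o], [q]}: π^{-1}(V) = {o, q} ∉ τ ✗.
  V = {[p=r], [q]}: π^{-1}(V) = {p, q, r} ∉ τ ✗.
  V = {[o], [p=r], [q]}: π^{-1}(V) = {o, p, q, r} ∉ τ ✗.
  V = {[s]}: π^{-1}(V) = {s} ∉ τ ✗.
  V = {[o], [s]}: π^{-1}(V) = {o, s} ∉ τ ✗.
  V = {[p=r], [s]}: π^{-1}(V) = {p, r, s} ∉ τ ✗.
  V = {[o], [p=r], [s]}: π^{-1}(V) = {o, p, r, s} ∉ τ ✗.
  V = {[q], [s]}: π^{-1}(V) = {q, s} ∉ τ ✗.
  V = {[o], [q], [s]}: π^{-1}(V) = {o, q, s} ∈ τ ✓.
  V = {[p=r], [q], [s]}: π^{-1}(V) = {p, q, r, s} ∉ τ ✗.
  V = {[o], [p=r], [q], [s]}: π^{-1}(V) = {o, p, q, r, s} ∈ τ ✓.
Open sets in the quotient: τ_Q = {{}, {[o]}, {[o], [p=r]}, {[o], [q], [s]}, {[o], [p=r], [q], [s]}} (5 elements).


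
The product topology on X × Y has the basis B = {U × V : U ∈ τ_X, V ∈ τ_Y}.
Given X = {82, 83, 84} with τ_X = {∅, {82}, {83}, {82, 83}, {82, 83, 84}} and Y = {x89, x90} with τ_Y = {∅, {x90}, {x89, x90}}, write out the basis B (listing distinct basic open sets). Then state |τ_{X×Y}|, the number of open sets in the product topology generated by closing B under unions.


Basis B = {∅ × ∅, {82} × {x90}, {83} × {x90}, {82} × {x89, x90}, {82, 83} × {x90}, {83} × {x89, x90}, {82, 83, 84} × {x90}, {82, 83} × {x89, x90}, {82, 83, 84} × {x89, x90}}; |τ_{X×Y}| = 14.

Enumerate products U × V with U ∈ τ_X, V ∈ τ_Y (deduplicated):
  ∅ × ∅ = {} (∅)
  {82} × {x90} = {(82,x90)}
  {83} × {x90} = {(83,x90)}
  {82} × {x89, x90} = {(82,x89), (82,x90)}
  {82, 83} × {x90} = {(82,x90), (83,x90)}
  {83} × {x89, x90} = {(83,x89), (83,x90)}
  {82, 83, 84} × {x90} = {(82,x90), (83,x90), (84,x90)}
  {82, 83} × {x89, x90} = {(82,x89), (82,x90), (83,x89), (83,x90)}
  {82, 83, 84} × {x89, x90} = {(82,x89), (82,x90), (83,x89), (83,x90), (84,x89), (84,x90)}
These 9 distinct sets form the basis B.
Close under arbitrary unions to get τ_{X×Y}; counting gives |τ_{X×Y}| = 14.


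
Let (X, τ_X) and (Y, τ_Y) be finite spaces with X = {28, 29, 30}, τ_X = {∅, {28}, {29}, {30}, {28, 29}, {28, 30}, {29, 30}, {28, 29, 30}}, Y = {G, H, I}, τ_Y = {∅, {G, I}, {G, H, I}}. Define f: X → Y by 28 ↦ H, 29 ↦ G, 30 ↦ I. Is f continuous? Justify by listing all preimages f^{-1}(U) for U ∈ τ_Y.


f IS continuous.

Compute f^{-1}(U) for each U ∈ τ_Y:
  U = ∅: f^{-1}(U) = ∅ ∈ τ_X ✓.
  U = {G, I}: f^{-1}(U) = {29, 30} ∈ τ_X ✓.
  U = {G, H, I}: f^{-1}(U) = {28, 29, 30} ∈ τ_X ✓.
Every preimage lies in τ_X, so f IS continuous.


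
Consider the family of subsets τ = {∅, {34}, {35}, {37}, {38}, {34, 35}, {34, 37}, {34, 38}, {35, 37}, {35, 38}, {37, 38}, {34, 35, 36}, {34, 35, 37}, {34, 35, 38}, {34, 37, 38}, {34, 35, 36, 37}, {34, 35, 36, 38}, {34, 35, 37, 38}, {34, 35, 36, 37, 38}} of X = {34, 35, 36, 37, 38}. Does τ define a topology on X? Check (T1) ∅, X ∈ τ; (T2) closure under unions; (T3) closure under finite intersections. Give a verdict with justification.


τ is NOT a topology on X.

Axiom (T1): ∅ ∈ τ? Yes; X ∈ τ? Yes.
Axiom (T2/T3): check pairwise unions and intersections of members of τ.
Counterexample for (T2): {35} ∪ {37, 38} = {35, 37, 38} ∉ τ. Therefore τ is NOT a topology.


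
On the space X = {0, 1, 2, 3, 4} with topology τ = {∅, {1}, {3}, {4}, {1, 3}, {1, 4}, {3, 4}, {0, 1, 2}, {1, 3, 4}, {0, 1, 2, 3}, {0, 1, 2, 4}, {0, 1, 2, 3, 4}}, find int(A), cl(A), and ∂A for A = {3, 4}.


int(A) = {3, 4}, cl(A) = {3, 4}, ∂A = ∅.

Closed sets in (X, τ) are complements of opens:
  closed(X, τ) = {∅, {3}, {4}, {0, 2}, {3, 4}, {0, 1, 2}, {0, 2, 3}, {0, 2, 4}, {0, 1, 2, 3}, {0, 1, 2, 4}, {0, 2, 3, 4}, {0, 1, 2, 3, 4}}.
int(A) = ⋃ {U ∈ τ : U ⊆ A}. Opens contained in A: ∅, {3}, {4}, {3, 4}.
Taking the union of these: int(A) = {3, 4}.
cl(A) = ⋂ {C closed : A ⊆ C}. Closed sets containing A: {3, 4}, {0, 2, 3, 4}, {0, 1, 2, 3, 4}.
Intersecting these: cl(A) = {3, 4}.
∂A = cl(A) ∖ int(A) = {3, 4} ∖ {3, 4} = ∅.


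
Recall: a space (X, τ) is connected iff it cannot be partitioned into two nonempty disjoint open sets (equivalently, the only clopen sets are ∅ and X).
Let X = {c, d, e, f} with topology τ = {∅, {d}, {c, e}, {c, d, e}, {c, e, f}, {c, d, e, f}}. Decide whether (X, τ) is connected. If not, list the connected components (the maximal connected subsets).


(X, τ) is disconnected; components = [{d}, {c, e, f}].

Find clopen sets (U ∈ τ with X ∖ U ∈ τ):
  U = ∅, X ∖ U = {c, d, e, f} — both open, so U is clopen.
  U = {d}, X ∖ U = {c, e, f} — both open, so U is clopen.
  U = {c, e, f}, X ∖ U = {d} — both open, so U is clopen.
  U = {c, d, e, f}, X ∖ U = ∅ — both open, so U is clopen.
Nontrivial clopen(s) exist: e.g. {c, e, f}. So (X, τ) is disconnected.
Compute connected components by grouping points that agree on all clopens:
  component: {d}
  component: {c, e, f}


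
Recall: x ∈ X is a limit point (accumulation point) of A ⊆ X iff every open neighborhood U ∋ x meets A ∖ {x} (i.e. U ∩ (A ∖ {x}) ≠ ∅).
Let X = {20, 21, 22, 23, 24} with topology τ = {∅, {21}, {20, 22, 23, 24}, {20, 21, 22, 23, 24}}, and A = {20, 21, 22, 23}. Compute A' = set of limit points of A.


A' = {20, 22, 23, 24}

For each x ∈ X, list the open sets U ∈ τ with x ∈ U, then check whether U ∩ (A ∖ {x}) ≠ ∅ for every such U.
  x = 20: opens ∋ x are {20, 22, 23, 24}, {20, 21, 22, 23, 24}; each meets A ∖ {20}, so x IS a limit point.
  x = 21: open {21} ∋ x has {21} ∩ (A ∖ {21}) = ∅, so x is NOT a limit point.
  x = 22: opens ∋ x are {20, 22, 23, 24}, {20, 21, 22, 23, 24}; each meets A ∖ {22}, so x IS a limit point.
  x = 23: opens ∋ x are {20, 22, 23, 24}, {20, 21, 22, 23, 24}; each meets A ∖ {23}, so x IS a limit point.
  x = 24: opens ∋ x are {20, 22, 23, 24}, {20, 21, 22, 23, 24}; each meets A ∖ {24}, so x IS a limit point.
Collecting: A' = {20, 22, 23, 24}.


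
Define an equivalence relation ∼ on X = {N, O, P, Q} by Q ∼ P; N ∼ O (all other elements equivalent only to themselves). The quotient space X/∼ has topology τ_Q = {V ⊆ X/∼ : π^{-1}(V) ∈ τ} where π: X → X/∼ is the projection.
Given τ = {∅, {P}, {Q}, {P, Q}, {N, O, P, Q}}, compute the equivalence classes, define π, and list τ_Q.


X/∼ = {[N=O], [P=Q]}; |τ_Q| = 3.

Equivalence classes: [N=O], [P=Q].
Quotient map π: X → X/∼ sends N ↦ [N=O], O ↦ [N=O], P ↦ [P=Q], Q ↦ [P=Q].
For each subset V ⊆ X/∼, compute π^{-1}(V) ⊆ X and check whether π^{-1}(V) ∈ τ. V is open in τ_Q iff π^{-1}(V) ∈ τ.
  V = {}: π^{-1}(V) = ∅ ∈ τ ✓.
  V = {[N=O]}: π^{-1}(V) = {N, O} ∉ τ ✗.
  V = {[P=Q]}: π^{-1}(V) = {P, Q} ∈ τ ✓.
  V = {[N=O], [P=Q]}: π^{-1}(V) = {N, O, P, Q} ∈ τ ✓.
Open sets in the quotient: τ_Q = {{}, {[P=Q]}, {[N=O], [P=Q]}} (3 elements).


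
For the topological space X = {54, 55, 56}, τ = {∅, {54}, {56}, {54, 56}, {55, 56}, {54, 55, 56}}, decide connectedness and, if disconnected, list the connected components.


(X, τ) is disconnected; components = [{54}, {55, 56}].

Find clopen sets (U ∈ τ with X ∖ U ∈ τ):
  U = ∅, X ∖ U = {54, 55, 56} — both open, so U is clopen.
  U = {54}, X ∖ U = {55, 56} — both open, so U is clopen.
  U = {55, 56}, X ∖ U = {54} — both open, so U is clopen.
  U = {54, 55, 56}, X ∖ U = ∅ — both open, so U is clopen.
Nontrivial clopen(s) exist: e.g. {54}. So (X, τ) is disconnected.
Compute connected components by grouping points that agree on all clopens:
  component: {54}
  component: {55, 56}


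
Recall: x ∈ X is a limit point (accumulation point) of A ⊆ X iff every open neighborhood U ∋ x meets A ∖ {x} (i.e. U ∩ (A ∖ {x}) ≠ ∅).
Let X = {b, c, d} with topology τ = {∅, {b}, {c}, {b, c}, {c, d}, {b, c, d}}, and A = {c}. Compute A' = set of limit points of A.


A' = {d}

For each x ∈ X, list the open sets U ∈ τ with x ∈ U, then check whether U ∩ (A ∖ {x}) ≠ ∅ for every such U.
  x = b: open {b} ∋ x has {b} ∩ (A ∖ {b}) = ∅, so x is NOT a limit point.
  x = c: open {c} ∋ x has {c} ∩ (A ∖ {c}) = ∅, so x is NOT a limit point.
  x = d: opens ∋ x are {c, d}, {b, c, d}; each meets A ∖ {d}, so x IS a limit point.
Collecting: A' = {d}.


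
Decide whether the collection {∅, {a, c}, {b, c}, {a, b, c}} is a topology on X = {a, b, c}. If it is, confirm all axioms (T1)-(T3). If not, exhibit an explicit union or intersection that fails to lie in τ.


τ is NOT a topology on X.

Axiom (T1): ∅ ∈ τ? Yes; X ∈ τ? Yes.
Axiom (T2/T3): check pairwise unions and intersections of members of τ.
Counterexample for (T3): {a, c} ∩ {b, c} = {c} ∉ τ. Therefore τ is NOT a topology.


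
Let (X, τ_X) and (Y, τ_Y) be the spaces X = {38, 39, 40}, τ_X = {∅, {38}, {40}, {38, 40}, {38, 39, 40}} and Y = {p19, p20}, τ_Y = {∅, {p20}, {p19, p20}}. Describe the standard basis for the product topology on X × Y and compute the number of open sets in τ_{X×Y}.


Basis B = {∅ × ∅, {38} × {p20}, {40} × {p20}, {38} × {p19, p20}, {38, 40} × {p20}, {40} × {p19, p20}, {38, 39, 40} × {p20}, {38, 40} × {p19, p20}, {38, 39, 40} × {p19, p20}}; |τ_{X×Y}| = 14.

Enumerate products U × V with U ∈ τ_X, V ∈ τ_Y (deduplicated):
  ∅ × ∅ = {} (∅)
  {38} × {p20} = {(38,p20)}
  {40} × {p20} = {(40,p20)}
  {38} × {p19, p20} = {(38,p19), (38,p20)}
  {38, 40} × {p20} = {(38,p20), (40,p20)}
  {40} × {p19, p20} = {(40,p19), (40,p20)}
  {38, 39, 40} × {p20} = {(38,p20), (39,p20), (40,p20)}
  {38, 40} × {p19, p20} = {(38,p19), (38,p20), (40,p19), (40,p20)}
  {38, 39, 40} × {p19, p20} = {(38,p19), (38,p20), (39,p19), (39,p20), (40,p19), (40,p20)}
These 9 distinct sets form the basis B.
Close under arbitrary unions to get τ_{X×Y}; counting gives |τ_{X×Y}| = 14.


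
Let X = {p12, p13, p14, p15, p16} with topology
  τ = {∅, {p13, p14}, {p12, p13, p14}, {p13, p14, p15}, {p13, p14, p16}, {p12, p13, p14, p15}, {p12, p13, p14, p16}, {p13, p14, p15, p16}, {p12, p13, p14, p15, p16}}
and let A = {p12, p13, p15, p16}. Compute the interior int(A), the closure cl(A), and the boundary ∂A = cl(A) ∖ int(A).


int(A) = ∅, cl(A) = {p12, p13, p14, p15, p16}, ∂A = {p12, p13, p14, p15, p16}.

Closed sets in (X, τ) are complements of opens:
  closed(X, τ) = {∅, {p12}, {p15}, {p16}, {p12, p15}, {p12, p16}, {p15, p16}, {p12, p15, p16}, {p12, p13, p14, p15, p16}}.
int(A) = ⋃ {U ∈ τ : U ⊆ A}. Opens contained in A: ∅.
Taking the union of these: int(A) = ∅.
cl(A) = ⋂ {C closed : A ⊆ C}. Closed sets containing A: {p12, p13, p14, p15, p16}.
Intersecting these: cl(A) = {p12, p13, p14, p15, p16}.
∂A = cl(A) ∖ int(A) = {p12, p13, p14, p15, p16} ∖ ∅ = {p12, p13, p14, p15, p16}.


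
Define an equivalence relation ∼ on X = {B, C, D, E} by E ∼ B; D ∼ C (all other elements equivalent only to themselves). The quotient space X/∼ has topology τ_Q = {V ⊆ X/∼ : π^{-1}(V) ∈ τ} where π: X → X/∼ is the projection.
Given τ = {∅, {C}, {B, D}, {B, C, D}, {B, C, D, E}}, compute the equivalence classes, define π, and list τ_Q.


X/∼ = {[B=E], [C=D]}; |τ_Q| = 2.

Equivalence classes: [B=E], [C=D].
Quotient map π: X → X/∼ sends B ↦ [B=E], C ↦ [C=D], D ↦ [C=D], E ↦ [B=E].
For each subset V ⊆ X/∼, compute π^{-1}(V) ⊆ X and check whether π^{-1}(V) ∈ τ. V is open in τ_Q iff π^{-1}(V) ∈ τ.
  V = {}: π^{-1}(V) = ∅ ∈ τ ✓.
  V = {[B=E]}: π^{-1}(V) = {B, E} ∉ τ ✗.
  V = {[C=D]}: π^{-1}(V) = {C, D} ∉ τ ✗.
  V = {[B=E], [C=D]}: π^{-1}(V) = {B, C, D, E} ∈ τ ✓.
Open sets in the quotient: τ_Q = {{}, {[B=E], [C=D]}} (2 elements).


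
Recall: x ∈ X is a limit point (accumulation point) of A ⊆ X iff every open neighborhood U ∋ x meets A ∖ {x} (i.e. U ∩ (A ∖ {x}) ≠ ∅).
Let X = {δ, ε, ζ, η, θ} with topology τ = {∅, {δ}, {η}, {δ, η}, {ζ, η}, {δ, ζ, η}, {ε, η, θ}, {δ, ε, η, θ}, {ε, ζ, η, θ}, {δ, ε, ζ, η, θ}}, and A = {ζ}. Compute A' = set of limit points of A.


A' = ∅

For each x ∈ X, list the open sets U ∈ τ with x ∈ U, then check whether U ∩ (A ∖ {x}) ≠ ∅ for every such U.
  x = δ: open {δ} ∋ x has {δ} ∩ (A ∖ {δ}) = ∅, so x is NOT a limit point.
  x = ε: open {ε, η, θ} ∋ x has {ε, η, θ} ∩ (A ∖ {ε}) = ∅, so x is NOT a limit point.
  x = ζ: open {ζ, η} ∋ x has {ζ, η} ∩ (A ∖ {ζ}) = ∅, so x is NOT a limit point.
  x = η: open {η} ∋ x has {η} ∩ (A ∖ {η}) = ∅, so x is NOT a limit point.
  x = θ: open {ε, η, θ} ∋ x has {ε, η, θ} ∩ (A ∖ {θ}) = ∅, so x is NOT a limit point.
Collecting: A' = ∅.


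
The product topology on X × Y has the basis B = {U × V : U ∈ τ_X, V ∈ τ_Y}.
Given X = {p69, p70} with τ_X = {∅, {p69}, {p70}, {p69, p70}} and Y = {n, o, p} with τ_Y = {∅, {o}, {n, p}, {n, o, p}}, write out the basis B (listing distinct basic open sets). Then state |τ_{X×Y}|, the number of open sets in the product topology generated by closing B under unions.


Basis B = {∅ × ∅, {p69} × {o}, {p70} × {o}, {p69} × {n, p}, {p69, p70} × {o}, {p70} × {n, p}, {p69} × {n, o, p}, {p70} × {n, o, p}, {p69, p70} × {n, p}, {p69, p70} × {n, o, p}}; |τ_{X×Y}| = 16.

Enumerate products U × V with U ∈ τ_X, V ∈ τ_Y (deduplicated):
  ∅ × ∅ = {} (∅)
  {p69} × {o} = {(p69,o)}
  {p70} × {o} = {(p70,o)}
  {p69} × {n, p} = {(p69,n), (p69,p)}
  {p69, p70} × {o} = {(p69,o), (p70,o)}
  {p70} × {n, p} = {(p70,n), (p70,p)}
  {p69} × {n, o, p} = {(p69,n), (p69,o), (p69,p)}
  {p70} × {n, o, p} = {(p70,n), (p70,o), (p70,p)}
  {p69, p70} × {n, p} = {(p69,n), (p69,p), (p70,n), (p70,p)}
  {p69, p70} × {n, o, p} = {(p69,n), (p69,o), (p69,p), (p70,n), (p70,o), (p70,p)}
These 10 distinct sets form the basis B.
Close under arbitrary unions to get τ_{X×Y}; counting gives |τ_{X×Y}| = 16.


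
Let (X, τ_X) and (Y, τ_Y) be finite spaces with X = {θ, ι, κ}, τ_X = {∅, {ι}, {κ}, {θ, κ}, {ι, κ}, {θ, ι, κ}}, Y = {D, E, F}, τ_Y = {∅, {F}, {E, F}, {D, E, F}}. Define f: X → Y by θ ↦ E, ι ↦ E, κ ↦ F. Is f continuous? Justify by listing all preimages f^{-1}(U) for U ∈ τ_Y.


f IS continuous.

Compute f^{-1}(U) for each U ∈ τ_Y:
  U = ∅: f^{-1}(U) = ∅ ∈ τ_X ✓.
  U = {F}: f^{-1}(U) = {κ} ∈ τ_X ✓.
  U = {E, F}: f^{-1}(U) = {θ, ι, κ} ∈ τ_X ✓.
  U = {D, E, F}: f^{-1}(U) = {θ, ι, κ} ∈ τ_X ✓.
Every preimage lies in τ_X, so f IS continuous.


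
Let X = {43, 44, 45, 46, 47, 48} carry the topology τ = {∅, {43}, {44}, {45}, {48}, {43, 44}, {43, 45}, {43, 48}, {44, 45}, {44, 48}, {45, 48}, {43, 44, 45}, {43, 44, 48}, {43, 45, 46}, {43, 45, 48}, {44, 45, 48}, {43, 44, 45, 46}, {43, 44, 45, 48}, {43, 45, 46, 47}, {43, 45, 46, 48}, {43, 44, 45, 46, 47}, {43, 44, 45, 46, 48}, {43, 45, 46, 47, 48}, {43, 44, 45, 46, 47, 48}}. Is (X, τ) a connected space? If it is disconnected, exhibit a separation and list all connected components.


(X, τ) is disconnected; components = [{44}, {48}, {43, 45, 46, 47}].

Find clopen sets (U ∈ τ with X ∖ U ∈ τ):
  U = ∅, X ∖ U = {43, 44, 45, 46, 47, 48} — both open, so U is clopen.
  U = {44}, X ∖ U = {43, 45, 46, 47, 48} — both open, so U is clopen.
  U = {48}, X ∖ U = {43, 44, 45, 46, 47} — both open, so U is clopen.
  U = {44, 48}, X ∖ U = {43, 45, 46, 47} — both open, so U is clopen.
  U = {43, 45, 46, 47}, X ∖ U = {44, 48} — both open, so U is clopen.
  U = {43, 44, 45, 46, 47}, X ∖ U = {48} — both open, so U is clopen.
  U = {43, 45, 46, 47, 48}, X ∖ U = {44} — both open, so U is clopen.
  U = {43, 44, 45, 46, 47, 48}, X ∖ U = ∅ — both open, so U is clopen.
Nontrivial clopen(s) exist: e.g. {43, 45, 46, 47, 48}. So (X, τ) is disconnected.
Compute connected components by grouping points that agree on all clopens:
  component: {44}
  component: {48}
  component: {43, 45, 46, 47}


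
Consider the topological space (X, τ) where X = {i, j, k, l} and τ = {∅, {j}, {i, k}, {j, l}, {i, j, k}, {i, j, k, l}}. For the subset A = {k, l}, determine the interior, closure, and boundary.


int(A) = ∅, cl(A) = {i, k, l}, ∂A = {i, k, l}.

Closed sets in (X, τ) are complements of opens:
  closed(X, τ) = {∅, {l}, {i, k}, {j, l}, {i, k, l}, {i, j, k, l}}.
int(A) = ⋃ {U ∈ τ : U ⊆ A}. Opens contained in A: ∅.
Taking the union of these: int(A) = ∅.
cl(A) = ⋂ {C closed : A ⊆ C}. Closed sets containing A: {i, k, l}, {i, j, k, l}.
Intersecting these: cl(A) = {i, k, l}.
∂A = cl(A) ∖ int(A) = {i, k, l} ∖ ∅ = {i, k, l}.


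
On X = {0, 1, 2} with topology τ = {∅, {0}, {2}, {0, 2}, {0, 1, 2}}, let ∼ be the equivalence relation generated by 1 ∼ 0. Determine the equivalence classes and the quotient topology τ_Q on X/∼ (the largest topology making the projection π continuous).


X/∼ = {[0=1], [2]}; |τ_Q| = 3.

Equivalence classes: [0=1], [2].
Quotient map π: X → X/∼ sends 0 ↦ [0=1], 1 ↦ [0=1], 2 ↦ [2].
For each subset V ⊆ X/∼, compute π^{-1}(V) ⊆ X and check whether π^{-1}(V) ∈ τ. V is open in τ_Q iff π^{-1}(V) ∈ τ.
  V = {}: π^{-1}(V) = ∅ ∈ τ ✓.
  V = {[0=1]}: π^{-1}(V) = {0, 1} ∉ τ ✗.
  V = {[2]}: π^{-1}(V) = {2} ∈ τ ✓.
  V = {[0=1], [2]}: π^{-1}(V) = {0, 1, 2} ∈ τ ✓.
Open sets in the quotient: τ_Q = {{}, {[2]}, {[0=1], [2]}} (3 elements).


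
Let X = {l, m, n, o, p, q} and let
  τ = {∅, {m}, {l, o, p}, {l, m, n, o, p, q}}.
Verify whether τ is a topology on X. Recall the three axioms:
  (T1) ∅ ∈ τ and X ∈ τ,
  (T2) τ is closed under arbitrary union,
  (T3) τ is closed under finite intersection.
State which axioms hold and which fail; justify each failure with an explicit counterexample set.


τ is NOT a topology on X.

Axiom (T1): ∅ ∈ τ? Yes; X ∈ τ? Yes.
Axiom (T2/T3): check pairwise unions and intersections of members of τ.
Counterexample for (T2): {m} ∪ {l, o, p} = {l, m, o, p} ∉ τ. Therefore τ is NOT a topology.


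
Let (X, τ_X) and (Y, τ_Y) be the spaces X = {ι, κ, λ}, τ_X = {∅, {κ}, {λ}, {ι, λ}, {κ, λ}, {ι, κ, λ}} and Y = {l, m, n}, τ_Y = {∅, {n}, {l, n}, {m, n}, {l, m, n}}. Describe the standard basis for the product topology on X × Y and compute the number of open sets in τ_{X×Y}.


Basis B = {∅ × ∅, {κ} × {n}, {λ} × {n}, {ι, λ} × {n}, {κ} × {l, n}, {κ} × {m, n}, {κ, λ} × {n}, {λ} × {l, n}, {λ} × {m, n}, {ι, κ, λ} × {n}, {κ} × {l, m, n}, {λ} × {l, m, n}, {ι, λ} × {l, n}, {ι, λ} × {m, n}, {κ, λ} × {l, n}, {κ, λ} × {m, n}, {ι, λ} × {l, m, n}, {ι, κ, λ} × {l, n}, {ι, κ, λ} × {m, n}, {κ, λ} × {l, m, n}, {ι, κ, λ} × {l, m, n}}; |τ_{X×Y}| = 70.

Enumerate products U × V with U ∈ τ_X, V ∈ τ_Y (deduplicated):
  ∅ × ∅ = {} (∅)
  {κ} × {n} = {(κ,n)}
  {λ} × {n} = {(λ,n)}
  {ι, λ} × {n} = {(ι,n), (λ,n)}
  {κ} × {l, n} = {(κ,l), (κ,n)}
  {κ} × {m, n} = {(κ,m), (κ,n)}
  {κ, λ} × {n} = {(κ,n), (λ,n)}
  {λ} × {l, n} = {(λ,l), (λ,n)}
  {λ} × {m, n} = {(λ,m), (λ,n)}
  {ι, κ, λ} × {n} = {(ι,n), (κ,n), (λ,n)}
  {κ} × {l, m, n} = {(κ,l), (κ,m), (κ,n)}
  {λ} × {l, m, n} = {(λ,l), (λ,m), (λ,n)}
  {ι, λ} × {l, n} = {(ι,l), (ι,n), (λ,l), (λ,n)}
  {ι, λ} × {m, n} = {(ι,m), (ι,n), (λ,m), (λ,n)}
  {κ, λ} × {l, n} = {(κ,l), (κ,n), (λ,l), (λ,n)}
  {κ, λ} × {m, n} = {(κ,m), (κ,n), (λ,m), (λ,n)}
  {ι, λ} × {l, m, n} = {(ι,l), (ι,m), (ι,n), (λ,l), (λ,m), (λ,n)}
  {ι, κ, λ} × {l, n} = {(ι,l), (ι,n), (κ,l), (κ,n), (λ,l), (λ,n)}
  {ι, κ, λ} × {m, n} = {(ι,m), (ι,n), (κ,m), (κ,n), (λ,m), (λ,n)}
  {κ, λ} × {l, m, n} = {(κ,l), (κ,m), (κ,n), (λ,l), (λ,m), (λ,n)}
  {ι, κ, λ} × {l, m, n} = {(ι,l), (ι,m), (ι,n), (κ,l), (κ,m), (κ,n), (λ,l), (λ,m), (λ,n)}
These 21 distinct sets form the basis B.
Close under arbitrary unions to get τ_{X×Y}; counting gives |τ_{X×Y}| = 70.


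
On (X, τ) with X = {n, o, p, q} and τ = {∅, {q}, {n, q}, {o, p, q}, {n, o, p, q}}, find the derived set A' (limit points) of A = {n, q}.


A' = {n, o, p}

For each x ∈ X, list the open sets U ∈ τ with x ∈ U, then check whether U ∩ (A ∖ {x}) ≠ ∅ for every such U.
  x = n: opens ∋ x are {n, q}, {n, o, p, q}; each meets A ∖ {n}, so x IS a limit point.
  x = o: opens ∋ x are {o, p, q}, {n, o, p, q}; each meets A ∖ {o}, so x IS a limit point.
  x = p: opens ∋ x are {o, p, q}, {n, o, p, q}; each meets A ∖ {p}, so x IS a limit point.
  x = q: open {q} ∋ x has {q} ∩ (A ∖ {q}) = ∅, so x is NOT a limit point.
Collecting: A' = {n, o, p}.


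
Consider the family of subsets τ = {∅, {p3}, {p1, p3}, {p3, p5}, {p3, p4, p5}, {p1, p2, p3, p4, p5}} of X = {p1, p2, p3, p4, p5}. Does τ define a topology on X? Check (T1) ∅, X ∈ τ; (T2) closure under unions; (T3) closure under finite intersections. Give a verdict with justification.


τ is NOT a topology on X.

Axiom (T1): ∅ ∈ τ? Yes; X ∈ τ? Yes.
Axiom (T2/T3): check pairwise unions and intersections of members of τ.
Counterexample for (T2): {p1, p3} ∪ {p3, p5} = {p1, p3, p5} ∉ τ. Therefore τ is NOT a topology.


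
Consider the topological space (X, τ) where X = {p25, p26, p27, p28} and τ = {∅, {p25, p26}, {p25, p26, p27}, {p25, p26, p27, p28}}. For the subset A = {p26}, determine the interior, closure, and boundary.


int(A) = ∅, cl(A) = {p25, p26, p27, p28}, ∂A = {p25, p26, p27, p28}.

Closed sets in (X, τ) are complements of opens:
  closed(X, τ) = {∅, {p28}, {p27, p28}, {p25, p26, p27, p28}}.
int(A) = ⋃ {U ∈ τ : U ⊆ A}. Opens contained in A: ∅.
Taking the union of these: int(A) = ∅.
cl(A) = ⋂ {C closed : A ⊆ C}. Closed sets containing A: {p25, p26, p27, p28}.
Intersecting these: cl(A) = {p25, p26, p27, p28}.
∂A = cl(A) ∖ int(A) = {p25, p26, p27, p28} ∖ ∅ = {p25, p26, p27, p28}.


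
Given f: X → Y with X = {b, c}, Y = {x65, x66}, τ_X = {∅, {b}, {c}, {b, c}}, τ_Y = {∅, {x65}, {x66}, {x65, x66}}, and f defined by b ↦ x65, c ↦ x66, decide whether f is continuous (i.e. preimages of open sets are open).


f IS continuous.

Compute f^{-1}(U) for each U ∈ τ_Y:
  U = ∅: f^{-1}(U) = ∅ ∈ τ_X ✓.
  U = {x65}: f^{-1}(U) = {b} ∈ τ_X ✓.
  U = {x66}: f^{-1}(U) = {c} ∈ τ_X ✓.
  U = {x65, x66}: f^{-1}(U) = {b, c} ∈ τ_X ✓.
Every preimage lies in τ_X, so f IS continuous.


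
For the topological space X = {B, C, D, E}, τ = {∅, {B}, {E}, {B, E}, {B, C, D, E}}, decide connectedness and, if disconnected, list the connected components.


(X, τ) is connected.

Find clopen sets (U ∈ τ with X ∖ U ∈ τ):
  U = ∅, X ∖ U = {B, C, D, E} — both open, so U is clopen.
  U = {B, C, D, E}, X ∖ U = ∅ — both open, so U is clopen.
Only trivial clopens (∅ and X) exist, so (X, τ) is connected.
Compute connected components by grouping points that agree on all clopens:
  component: {B, C, D, E}


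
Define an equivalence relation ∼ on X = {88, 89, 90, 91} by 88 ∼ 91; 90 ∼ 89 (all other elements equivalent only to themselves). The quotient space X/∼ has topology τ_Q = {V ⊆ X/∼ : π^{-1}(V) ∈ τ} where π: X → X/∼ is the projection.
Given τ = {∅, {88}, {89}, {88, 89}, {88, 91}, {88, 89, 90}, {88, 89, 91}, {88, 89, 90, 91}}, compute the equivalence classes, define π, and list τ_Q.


X/∼ = {[88=91], [89=90]}; |τ_Q| = 3.

Equivalence classes: [88=91], [89=90].
Quotient map π: X → X/∼ sends 88 ↦ [88=91], 89 ↦ [89=90], 90 ↦ [89=90], 91 ↦ [88=91].
For each subset V ⊆ X/∼, compute π^{-1}(V) ⊆ X and check whether π^{-1}(V) ∈ τ. V is open in τ_Q iff π^{-1}(V) ∈ τ.
  V = {}: π^{-1}(V) = ∅ ∈ τ ✓.
  V = {[88=91]}: π^{-1}(V) = {88, 91} ∈ τ ✓.
  V = {[89=90]}: π^{-1}(V) = {89, 90} ∉ τ ✗.
  V = {[88=91], [89=90]}: π^{-1}(V) = {88, 89, 90, 91} ∈ τ ✓.
Open sets in the quotient: τ_Q = {{}, {[88=91]}, {[88=91], [89=90]}} (3 elements).


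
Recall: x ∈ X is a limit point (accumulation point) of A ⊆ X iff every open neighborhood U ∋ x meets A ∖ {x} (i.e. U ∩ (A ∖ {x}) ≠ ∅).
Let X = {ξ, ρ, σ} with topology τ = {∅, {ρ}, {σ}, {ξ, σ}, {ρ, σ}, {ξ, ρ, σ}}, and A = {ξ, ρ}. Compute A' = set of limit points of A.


A' = ∅

For each x ∈ X, list the open sets U ∈ τ with x ∈ U, then check whether U ∩ (A ∖ {x}) ≠ ∅ for every such U.
  x = ξ: open {ξ, σ} ∋ x has {ξ, σ} ∩ (A ∖ {ξ}) = ∅, so x is NOT a limit point.
  x = ρ: open {ρ} ∋ x has {ρ} ∩ (A ∖ {ρ}) = ∅, so x is NOT a limit point.
  x = σ: open {σ} ∋ x has {σ} ∩ (A ∖ {σ}) = ∅, so x is NOT a limit point.
Collecting: A' = ∅.


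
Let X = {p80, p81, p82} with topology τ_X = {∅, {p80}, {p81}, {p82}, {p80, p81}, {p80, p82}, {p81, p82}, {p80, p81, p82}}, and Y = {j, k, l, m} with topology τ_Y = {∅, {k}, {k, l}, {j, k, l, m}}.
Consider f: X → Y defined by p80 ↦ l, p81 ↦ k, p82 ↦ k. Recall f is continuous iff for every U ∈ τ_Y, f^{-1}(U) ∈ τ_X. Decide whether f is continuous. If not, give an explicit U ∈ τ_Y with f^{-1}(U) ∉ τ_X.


f IS continuous.

Compute f^{-1}(U) for each U ∈ τ_Y:
  U = ∅: f^{-1}(U) = ∅ ∈ τ_X ✓.
  U = {k}: f^{-1}(U) = {p81, p82} ∈ τ_X ✓.
  U = {k, l}: f^{-1}(U) = {p80, p81, p82} ∈ τ_X ✓.
  U = {j, k, l, m}: f^{-1}(U) = {p80, p81, p82} ∈ τ_X ✓.
Every preimage lies in τ_X, so f IS continuous.


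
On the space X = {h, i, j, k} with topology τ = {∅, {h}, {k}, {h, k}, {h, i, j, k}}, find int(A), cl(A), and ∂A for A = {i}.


int(A) = ∅, cl(A) = {i, j}, ∂A = {i, j}.

Closed sets in (X, τ) are complements of opens:
  closed(X, τ) = {∅, {i, j}, {h, i, j}, {i, j, k}, {h, i, j, k}}.
int(A) = ⋃ {U ∈ τ : U ⊆ A}. Opens contained in A: ∅.
Taking the union of these: int(A) = ∅.
cl(A) = ⋂ {C closed : A ⊆ C}. Closed sets containing A: {i, j}, {h, i, j}, {i, j, k}, {h, i, j, k}.
Intersecting these: cl(A) = {i, j}.
∂A = cl(A) ∖ int(A) = {i, j} ∖ ∅ = {i, j}.


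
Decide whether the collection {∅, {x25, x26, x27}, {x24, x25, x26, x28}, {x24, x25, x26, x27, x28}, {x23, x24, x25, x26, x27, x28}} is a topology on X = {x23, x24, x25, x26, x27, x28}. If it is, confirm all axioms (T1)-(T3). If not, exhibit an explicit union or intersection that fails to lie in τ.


τ is NOT a topology on X.

Axiom (T1): ∅ ∈ τ? Yes; X ∈ τ? Yes.
Axiom (T2/T3): check pairwise unions and intersections of members of τ.
Counterexample for (T3): {x25, x26, x27} ∩ {x24, x25, x26, x28} = {x25, x26} ∉ τ. Therefore τ is NOT a topology.


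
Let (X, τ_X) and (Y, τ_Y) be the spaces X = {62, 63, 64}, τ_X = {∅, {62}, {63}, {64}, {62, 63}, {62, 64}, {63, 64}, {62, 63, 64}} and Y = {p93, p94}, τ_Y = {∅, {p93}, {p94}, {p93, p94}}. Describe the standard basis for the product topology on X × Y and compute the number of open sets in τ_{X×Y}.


Basis B = {∅ × ∅, {62} × {p93}, {62} × {p94}, {63} × {p93}, {63} × {p94}, {64} × {p93}, {64} × {p94}, {62} × {p93, p94}, {62, 63} × {p93}, {62, 64} × {p93}, {62, 63} × {p94}, {62, 64} × {p94}, {63} × {p93, p94}, {63, 64} × {p93}, {63, 64} × {p94}, {64} × {p93, p94}, {62, 63, 64} × {p93}, {62, 63, 64} × {p94}, {62, 63} × {p93, p94}, {62, 64} × {p93, p94}, {63, 64} × {p93, p94}, {62, 63, 64} × {p93, p94}}; |τ_{X×Y}| = 64.

Enumerate products U × V with U ∈ τ_X, V ∈ τ_Y (deduplicated):
  ∅ × ∅ = {} (∅)
  {62} × {p93} = {(62,p93)}
  {62} × {p94} = {(62,p94)}
  {63} × {p93} = {(63,p93)}
  {63} × {p94} = {(63,p94)}
  {64} × {p93} = {(64,p93)}
  {64} × {p94} = {(64,p94)}
  {62} × {p93, p94} = {(62,p93), (62,p94)}
  {62, 63} × {p93} = {(62,p93), (63,p93)}
  {62, 64} × {p93} = {(62,p93), (64,p93)}
  {62, 63} × {p94} = {(62,p94), (63,p94)}
  {62, 64} × {p94} = {(62,p94), (64,p94)}
  {63} × {p93, p94} = {(63,p93), (63,p94)}
  {63, 64} × {p93} = {(63,p93), (64,p93)}
  {63, 64} × {p94} = {(63,p94), (64,p94)}
  {64} × {p93, p94} = {(64,p93), (64,p94)}
  {62, 63, 64} × {p93} = {(62,p93), (63,p93), (64,p93)}
  {62, 63, 64} × {p94} = {(62,p94), (63,p94), (64,p94)}
  {62, 63} × {p93, p94} = {(62,p93), (62,p94), (63,p93), (63,p94)}
  {62, 64} × {p93, p94} = {(62,p93), (62,p94), (64,p93), (64,p94)}
  {63, 64} × {p93, p94} = {(63,p93), (63,p94), (64,p93), (64,p94)}
  {62, 63, 64} × {p93, p94} = {(62,p93), (62,p94), (63,p93), (63,p94), (64,p93), (64,p94)}
These 22 distinct sets form the basis B.
Close under arbitrary unions to get τ_{X×Y}; counting gives |τ_{X×Y}| = 64.


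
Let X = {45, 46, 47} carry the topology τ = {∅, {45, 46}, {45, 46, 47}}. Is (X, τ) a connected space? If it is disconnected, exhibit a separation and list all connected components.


(X, τ) is connected.

Find clopen sets (U ∈ τ with X ∖ U ∈ τ):
  U = ∅, X ∖ U = {45, 46, 47} — both open, so U is clopen.
  U = {45, 46, 47}, X ∖ U = ∅ — both open, so U is clopen.
Only trivial clopens (∅ and X) exist, so (X, τ) is connected.
Compute connected components by grouping points that agree on all clopens:
  component: {45, 46, 47}
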